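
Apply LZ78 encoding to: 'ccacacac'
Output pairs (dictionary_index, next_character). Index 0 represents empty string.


LZ78 encoding steps:
Dictionary: {0: ''}
Step 1: w='' (idx 0), next='c' -> output (0, 'c'), add 'c' as idx 1
Step 2: w='c' (idx 1), next='a' -> output (1, 'a'), add 'ca' as idx 2
Step 3: w='ca' (idx 2), next='c' -> output (2, 'c'), add 'cac' as idx 3
Step 4: w='' (idx 0), next='a' -> output (0, 'a'), add 'a' as idx 4
Step 5: w='c' (idx 1), end of input -> output (1, '')


Encoded: [(0, 'c'), (1, 'a'), (2, 'c'), (0, 'a'), (1, '')]


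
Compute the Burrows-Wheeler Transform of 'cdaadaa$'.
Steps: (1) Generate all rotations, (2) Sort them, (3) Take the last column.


Rotations (sorted):
  0: $cdaadaa -> last char: a
  1: a$cdaada -> last char: a
  2: aa$cdaad -> last char: d
  3: aadaa$cd -> last char: d
  4: adaa$cda -> last char: a
  5: cdaadaa$ -> last char: $
  6: daa$cdaa -> last char: a
  7: daadaa$c -> last char: c


BWT = aadda$ac


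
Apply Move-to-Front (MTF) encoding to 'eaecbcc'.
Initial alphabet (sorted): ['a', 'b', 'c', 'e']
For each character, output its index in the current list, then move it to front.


MTF encoding:
'e': index 3 in ['a', 'b', 'c', 'e'] -> ['e', 'a', 'b', 'c']
'a': index 1 in ['e', 'a', 'b', 'c'] -> ['a', 'e', 'b', 'c']
'e': index 1 in ['a', 'e', 'b', 'c'] -> ['e', 'a', 'b', 'c']
'c': index 3 in ['e', 'a', 'b', 'c'] -> ['c', 'e', 'a', 'b']
'b': index 3 in ['c', 'e', 'a', 'b'] -> ['b', 'c', 'e', 'a']
'c': index 1 in ['b', 'c', 'e', 'a'] -> ['c', 'b', 'e', 'a']
'c': index 0 in ['c', 'b', 'e', 'a'] -> ['c', 'b', 'e', 'a']


Output: [3, 1, 1, 3, 3, 1, 0]


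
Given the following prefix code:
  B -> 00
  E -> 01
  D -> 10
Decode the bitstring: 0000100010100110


Decoding step by step:
Bits 00 -> B
Bits 00 -> B
Bits 10 -> D
Bits 00 -> B
Bits 10 -> D
Bits 10 -> D
Bits 01 -> E
Bits 10 -> D


Decoded message: BBDBDDED


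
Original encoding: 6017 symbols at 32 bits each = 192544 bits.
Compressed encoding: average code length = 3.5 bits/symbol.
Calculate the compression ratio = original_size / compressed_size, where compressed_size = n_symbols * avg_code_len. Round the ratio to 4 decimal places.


original_size = n_symbols * orig_bits = 6017 * 32 = 192544 bits
compressed_size = n_symbols * avg_code_len = 6017 * 3.5 = 21059.5 bits
ratio = original_size / compressed_size = 192544 / 21059.5 = 9.1429

Compression ratio = 9.1429


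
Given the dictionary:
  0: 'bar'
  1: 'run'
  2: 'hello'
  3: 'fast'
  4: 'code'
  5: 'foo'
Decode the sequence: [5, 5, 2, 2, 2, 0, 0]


Look up each index in the dictionary:
  5 -> 'foo'
  5 -> 'foo'
  2 -> 'hello'
  2 -> 'hello'
  2 -> 'hello'
  0 -> 'bar'
  0 -> 'bar'

Decoded: "foo foo hello hello hello bar bar"


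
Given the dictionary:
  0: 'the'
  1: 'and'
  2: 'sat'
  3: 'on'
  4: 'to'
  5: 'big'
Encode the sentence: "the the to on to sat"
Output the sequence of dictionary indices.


Look up each word in the dictionary:
  'the' -> 0
  'the' -> 0
  'to' -> 4
  'on' -> 3
  'to' -> 4
  'sat' -> 2

Encoded: [0, 0, 4, 3, 4, 2]


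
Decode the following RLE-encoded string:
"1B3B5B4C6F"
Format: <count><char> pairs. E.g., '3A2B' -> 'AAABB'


Expanding each <count><char> pair:
  1B -> 'B'
  3B -> 'BBB'
  5B -> 'BBBBB'
  4C -> 'CCCC'
  6F -> 'FFFFFF'

Decoded = BBBBBBBBBCCCCFFFFFF


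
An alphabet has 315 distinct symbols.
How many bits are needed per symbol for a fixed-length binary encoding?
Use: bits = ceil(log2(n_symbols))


log2(315) = 8.2992
Bracket: 2^8 = 256 < 315 <= 2^9 = 512
So ceil(log2(315)) = 9

bits = ceil(log2(315)) = ceil(8.2992) = 9 bits


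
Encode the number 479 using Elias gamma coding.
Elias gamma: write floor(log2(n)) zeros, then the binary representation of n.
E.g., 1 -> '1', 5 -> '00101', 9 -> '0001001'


num_bits = floor(log2(479)) + 1 = 9
leading_zeros = num_bits - 1 = 8
binary(479) = 111011111

Elias gamma(479) = '00000000' + '111011111' = 00000000111011111 (17 bits)


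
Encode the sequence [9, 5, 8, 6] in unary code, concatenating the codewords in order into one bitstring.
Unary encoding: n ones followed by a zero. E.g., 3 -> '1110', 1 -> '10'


Encode each number as n ones followed by a terminating 0:
  9 -> 1111111110 (10 bits)
  5 -> 111110 (6 bits)
  8 -> 111111110 (9 bits)
  6 -> 1111110 (7 bits)
Total length = 10 + 6 + 9 + 7 = 32 bits.

Unary([9, 5, 8, 6]) = 11111111101111101111111101111110 (32 bits)


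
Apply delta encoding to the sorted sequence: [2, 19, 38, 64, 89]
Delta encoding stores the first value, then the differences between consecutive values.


First value: 2
Deltas:
  19 - 2 = 17
  38 - 19 = 19
  64 - 38 = 26
  89 - 64 = 25


Delta encoded: [2, 17, 19, 26, 25]


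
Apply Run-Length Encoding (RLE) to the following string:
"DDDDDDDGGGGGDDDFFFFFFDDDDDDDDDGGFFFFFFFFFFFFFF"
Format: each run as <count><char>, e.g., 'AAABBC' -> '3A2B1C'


Scanning runs left to right:
  i=0: run of 'D' x 7 -> '7D'
  i=7: run of 'G' x 5 -> '5G'
  i=12: run of 'D' x 3 -> '3D'
  i=15: run of 'F' x 6 -> '6F'
  i=21: run of 'D' x 9 -> '9D'
  i=30: run of 'G' x 2 -> '2G'
  i=32: run of 'F' x 14 -> '14F'

RLE = 7D5G3D6F9D2G14F


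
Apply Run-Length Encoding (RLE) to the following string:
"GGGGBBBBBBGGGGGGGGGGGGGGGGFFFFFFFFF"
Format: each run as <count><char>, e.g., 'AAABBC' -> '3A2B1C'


Scanning runs left to right:
  i=0: run of 'G' x 4 -> '4G'
  i=4: run of 'B' x 6 -> '6B'
  i=10: run of 'G' x 16 -> '16G'
  i=26: run of 'F' x 9 -> '9F'

RLE = 4G6B16G9F


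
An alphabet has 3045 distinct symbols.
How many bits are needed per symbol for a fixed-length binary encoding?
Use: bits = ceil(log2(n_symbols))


log2(3045) = 11.5722
Bracket: 2^11 = 2048 < 3045 <= 2^12 = 4096
So ceil(log2(3045)) = 12

bits = ceil(log2(3045)) = ceil(11.5722) = 12 bits


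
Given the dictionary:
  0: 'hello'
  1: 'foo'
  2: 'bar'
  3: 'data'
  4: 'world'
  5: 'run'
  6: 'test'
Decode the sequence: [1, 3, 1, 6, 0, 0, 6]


Look up each index in the dictionary:
  1 -> 'foo'
  3 -> 'data'
  1 -> 'foo'
  6 -> 'test'
  0 -> 'hello'
  0 -> 'hello'
  6 -> 'test'

Decoded: "foo data foo test hello hello test"


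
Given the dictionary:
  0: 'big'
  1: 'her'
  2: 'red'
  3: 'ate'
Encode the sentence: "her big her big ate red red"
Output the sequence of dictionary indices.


Look up each word in the dictionary:
  'her' -> 1
  'big' -> 0
  'her' -> 1
  'big' -> 0
  'ate' -> 3
  'red' -> 2
  'red' -> 2

Encoded: [1, 0, 1, 0, 3, 2, 2]


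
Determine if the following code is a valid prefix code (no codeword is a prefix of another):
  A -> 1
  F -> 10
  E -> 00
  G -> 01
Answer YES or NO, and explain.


Checking each pair (does one codeword prefix another?):
  A='1' vs F='10': prefix -- VIOLATION

NO -- this is NOT a valid prefix code. A (1) is a prefix of F (10).


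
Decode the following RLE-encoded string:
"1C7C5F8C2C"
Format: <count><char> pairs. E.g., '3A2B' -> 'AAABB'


Expanding each <count><char> pair:
  1C -> 'C'
  7C -> 'CCCCCCC'
  5F -> 'FFFFF'
  8C -> 'CCCCCCCC'
  2C -> 'CC'

Decoded = CCCCCCCCFFFFFCCCCCCCCCC


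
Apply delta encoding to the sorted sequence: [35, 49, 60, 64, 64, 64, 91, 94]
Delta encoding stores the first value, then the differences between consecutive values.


First value: 35
Deltas:
  49 - 35 = 14
  60 - 49 = 11
  64 - 60 = 4
  64 - 64 = 0
  64 - 64 = 0
  91 - 64 = 27
  94 - 91 = 3


Delta encoded: [35, 14, 11, 4, 0, 0, 27, 3]


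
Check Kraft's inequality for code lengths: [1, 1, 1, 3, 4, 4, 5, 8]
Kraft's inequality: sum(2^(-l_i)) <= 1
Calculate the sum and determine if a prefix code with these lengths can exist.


Sum = 2^(-1) + 2^(-1) + 2^(-1) + 2^(-3) + 2^(-4) + 2^(-4) + 2^(-5) + 2^(-8)
    = 0.5 + 0.5 + 0.5 + 0.125 + 0.0625 + 0.0625 + 0.03125 + 0.00390625
    = 457/256 = 1.78515625
Since 1.78515625 > 1, Kraft's inequality is NOT satisfied.
A prefix code with these lengths CANNOT exist.

Kraft sum = 1.78515625. Not satisfied.


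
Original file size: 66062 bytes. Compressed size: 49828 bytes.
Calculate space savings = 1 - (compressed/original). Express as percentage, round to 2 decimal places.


ratio = compressed/original = 49828/66062 = 0.754261
savings = 1 - ratio = 1 - 0.754261 = 0.245739
as a percentage: 0.245739 * 100 = 24.57%

Space savings = 1 - 49828/66062 = 24.57%


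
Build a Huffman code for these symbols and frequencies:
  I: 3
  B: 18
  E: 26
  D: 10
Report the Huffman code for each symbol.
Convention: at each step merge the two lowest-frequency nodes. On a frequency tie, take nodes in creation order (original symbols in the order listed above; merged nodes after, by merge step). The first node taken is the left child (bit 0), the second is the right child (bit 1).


Huffman tree construction:
Step 1: Merge I(3) + D(10) = 13
Step 2: Merge (I+D)(13) + B(18) = 31
Step 3: Merge E(26) + ((I+D)+B)(31) = 57
Read each symbol's code off the tree from the root (left child = 0, right child = 1).

Codes:
  I: 100 (length 3)
  B: 11 (length 2)
  E: 0 (length 1)
  D: 101 (length 3)
Average code length: 101/57 = 1.7719 bits/symbol


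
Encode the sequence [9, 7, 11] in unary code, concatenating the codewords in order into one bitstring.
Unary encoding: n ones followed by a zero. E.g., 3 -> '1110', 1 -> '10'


Encode each number as n ones followed by a terminating 0:
  9 -> 1111111110 (10 bits)
  7 -> 11111110 (8 bits)
  11 -> 111111111110 (12 bits)
Total length = 10 + 8 + 12 = 30 bits.

Unary([9, 7, 11]) = 111111111011111110111111111110 (30 bits)


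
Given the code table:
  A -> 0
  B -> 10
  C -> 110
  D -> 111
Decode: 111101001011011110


Decoding:
111 -> D
10 -> B
10 -> B
0 -> A
10 -> B
110 -> C
111 -> D
10 -> B


Result: DBBABCDB


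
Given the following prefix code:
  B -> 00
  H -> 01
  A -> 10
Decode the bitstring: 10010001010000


Decoding step by step:
Bits 10 -> A
Bits 01 -> H
Bits 00 -> B
Bits 01 -> H
Bits 01 -> H
Bits 00 -> B
Bits 00 -> B


Decoded message: AHBHHBB


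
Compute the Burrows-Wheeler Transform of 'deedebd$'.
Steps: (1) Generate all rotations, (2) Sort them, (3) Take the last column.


Rotations (sorted):
  0: $deedebd -> last char: d
  1: bd$deede -> last char: e
  2: d$deedeb -> last char: b
  3: debd$dee -> last char: e
  4: deedebd$ -> last char: $
  5: ebd$deed -> last char: d
  6: edebd$de -> last char: e
  7: eedebd$d -> last char: d


BWT = debe$ded


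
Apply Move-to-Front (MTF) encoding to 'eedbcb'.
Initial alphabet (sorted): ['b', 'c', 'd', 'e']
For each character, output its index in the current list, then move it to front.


MTF encoding:
'e': index 3 in ['b', 'c', 'd', 'e'] -> ['e', 'b', 'c', 'd']
'e': index 0 in ['e', 'b', 'c', 'd'] -> ['e', 'b', 'c', 'd']
'd': index 3 in ['e', 'b', 'c', 'd'] -> ['d', 'e', 'b', 'c']
'b': index 2 in ['d', 'e', 'b', 'c'] -> ['b', 'd', 'e', 'c']
'c': index 3 in ['b', 'd', 'e', 'c'] -> ['c', 'b', 'd', 'e']
'b': index 1 in ['c', 'b', 'd', 'e'] -> ['b', 'c', 'd', 'e']


Output: [3, 0, 3, 2, 3, 1]


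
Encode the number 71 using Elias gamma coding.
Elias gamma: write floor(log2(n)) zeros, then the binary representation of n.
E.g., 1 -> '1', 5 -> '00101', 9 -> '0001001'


num_bits = floor(log2(71)) + 1 = 7
leading_zeros = num_bits - 1 = 6
binary(71) = 1000111

Elias gamma(71) = '000000' + '1000111' = 0000001000111 (13 bits)


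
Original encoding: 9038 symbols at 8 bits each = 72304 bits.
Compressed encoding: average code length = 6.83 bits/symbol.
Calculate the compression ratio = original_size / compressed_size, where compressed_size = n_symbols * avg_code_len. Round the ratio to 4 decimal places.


original_size = n_symbols * orig_bits = 9038 * 8 = 72304 bits
compressed_size = n_symbols * avg_code_len = 9038 * 6.83 = 61729.54 bits
ratio = original_size / compressed_size = 72304 / 61729.54 = 1.1713

Compression ratio = 1.1713


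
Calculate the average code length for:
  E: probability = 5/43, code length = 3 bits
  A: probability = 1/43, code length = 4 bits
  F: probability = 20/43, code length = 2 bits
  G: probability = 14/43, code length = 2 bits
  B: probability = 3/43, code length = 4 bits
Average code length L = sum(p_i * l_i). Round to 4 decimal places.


Weighted contributions p_i * l_i:
  E: (5/43) * 3 = 15/43
  A: (1/43) * 4 = 4/43
  F: (20/43) * 2 = 40/43
  G: (14/43) * 2 = 28/43
  B: (3/43) * 4 = 12/43
Sum = (15 + 4 + 40 + 28 + 12)/43 = 99/43

L = 99/43 = 2.3023 bits/symbol


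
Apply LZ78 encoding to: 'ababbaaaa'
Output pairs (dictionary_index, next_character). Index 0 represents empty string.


LZ78 encoding steps:
Dictionary: {0: ''}
Step 1: w='' (idx 0), next='a' -> output (0, 'a'), add 'a' as idx 1
Step 2: w='' (idx 0), next='b' -> output (0, 'b'), add 'b' as idx 2
Step 3: w='a' (idx 1), next='b' -> output (1, 'b'), add 'ab' as idx 3
Step 4: w='b' (idx 2), next='a' -> output (2, 'a'), add 'ba' as idx 4
Step 5: w='a' (idx 1), next='a' -> output (1, 'a'), add 'aa' as idx 5
Step 6: w='a' (idx 1), end of input -> output (1, '')


Encoded: [(0, 'a'), (0, 'b'), (1, 'b'), (2, 'a'), (1, 'a'), (1, '')]


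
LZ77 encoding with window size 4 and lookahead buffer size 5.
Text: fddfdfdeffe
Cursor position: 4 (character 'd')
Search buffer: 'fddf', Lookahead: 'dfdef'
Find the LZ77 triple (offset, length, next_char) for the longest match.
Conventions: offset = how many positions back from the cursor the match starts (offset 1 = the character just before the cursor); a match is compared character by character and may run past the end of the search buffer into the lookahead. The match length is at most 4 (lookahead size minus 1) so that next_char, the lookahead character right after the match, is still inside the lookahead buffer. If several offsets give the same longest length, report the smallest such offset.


Try each offset into the search buffer:
  offset=1 (pos 3, char 'f'): match length 0
  offset=2 (pos 2, char 'd'): match length 3
  offset=3 (pos 1, char 'd'): match length 1
  offset=4 (pos 0, char 'f'): match length 0
Longest match has length 3 at offset 2.
next_char = character at position 4 + 3 = 7 -> 'e'

Best match: offset=2, length=3 (matching 'dfd' starting at position 2)
LZ77 triple: (2, 3, 'e')


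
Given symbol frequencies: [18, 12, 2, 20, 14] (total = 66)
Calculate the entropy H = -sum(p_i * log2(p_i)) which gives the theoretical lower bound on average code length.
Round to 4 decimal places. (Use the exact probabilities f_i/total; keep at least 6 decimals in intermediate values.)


Per-symbol terms -p_i * log2(p_i) with p_i = f_i/66:
  p = 18/66 = 0.272727: log2(p) = -1.874469, -p*log2(p) = 0.511219
  p = 12/66 = 0.181818: log2(p) = -2.459432, -p*log2(p) = 0.447169
  p = 2/66 = 0.030303: log2(p) = -5.044394, -p*log2(p) = 0.152860
  p = 20/66 = 0.303030: log2(p) = -1.722466, -p*log2(p) = 0.521959
  p = 14/66 = 0.212121: log2(p) = -2.237039, -p*log2(p) = 0.474523
H = 0.511219 + 0.447169 + 0.152860 + 0.521959 + 0.474523 = 2.107730

H = 2.1077 bits/symbol


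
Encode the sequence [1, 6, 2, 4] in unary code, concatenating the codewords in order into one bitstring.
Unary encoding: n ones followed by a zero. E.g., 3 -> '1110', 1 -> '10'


Encode each number as n ones followed by a terminating 0:
  1 -> 10 (2 bits)
  6 -> 1111110 (7 bits)
  2 -> 110 (3 bits)
  4 -> 11110 (5 bits)
Total length = 2 + 7 + 3 + 5 = 17 bits.

Unary([1, 6, 2, 4]) = 10111111011011110 (17 bits)


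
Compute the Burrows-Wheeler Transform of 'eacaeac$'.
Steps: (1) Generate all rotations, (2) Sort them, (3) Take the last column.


Rotations (sorted):
  0: $eacaeac -> last char: c
  1: ac$eacae -> last char: e
  2: acaeac$e -> last char: e
  3: aeac$eac -> last char: c
  4: c$eacaea -> last char: a
  5: caeac$ea -> last char: a
  6: eac$eaca -> last char: a
  7: eacaeac$ -> last char: $


BWT = ceecaaa$


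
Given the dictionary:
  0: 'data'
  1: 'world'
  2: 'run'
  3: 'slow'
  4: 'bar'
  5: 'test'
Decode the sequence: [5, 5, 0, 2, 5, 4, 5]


Look up each index in the dictionary:
  5 -> 'test'
  5 -> 'test'
  0 -> 'data'
  2 -> 'run'
  5 -> 'test'
  4 -> 'bar'
  5 -> 'test'

Decoded: "test test data run test bar test"


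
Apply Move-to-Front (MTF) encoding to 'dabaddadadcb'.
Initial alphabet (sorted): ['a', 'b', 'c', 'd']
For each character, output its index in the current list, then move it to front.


MTF encoding:
'd': index 3 in ['a', 'b', 'c', 'd'] -> ['d', 'a', 'b', 'c']
'a': index 1 in ['d', 'a', 'b', 'c'] -> ['a', 'd', 'b', 'c']
'b': index 2 in ['a', 'd', 'b', 'c'] -> ['b', 'a', 'd', 'c']
'a': index 1 in ['b', 'a', 'd', 'c'] -> ['a', 'b', 'd', 'c']
'd': index 2 in ['a', 'b', 'd', 'c'] -> ['d', 'a', 'b', 'c']
'd': index 0 in ['d', 'a', 'b', 'c'] -> ['d', 'a', 'b', 'c']
'a': index 1 in ['d', 'a', 'b', 'c'] -> ['a', 'd', 'b', 'c']
'd': index 1 in ['a', 'd', 'b', 'c'] -> ['d', 'a', 'b', 'c']
'a': index 1 in ['d', 'a', 'b', 'c'] -> ['a', 'd', 'b', 'c']
'd': index 1 in ['a', 'd', 'b', 'c'] -> ['d', 'a', 'b', 'c']
'c': index 3 in ['d', 'a', 'b', 'c'] -> ['c', 'd', 'a', 'b']
'b': index 3 in ['c', 'd', 'a', 'b'] -> ['b', 'c', 'd', 'a']


Output: [3, 1, 2, 1, 2, 0, 1, 1, 1, 1, 3, 3]


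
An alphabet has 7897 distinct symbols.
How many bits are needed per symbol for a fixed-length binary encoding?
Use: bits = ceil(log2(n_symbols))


log2(7897) = 12.9471
Bracket: 2^12 = 4096 < 7897 <= 2^13 = 8192
So ceil(log2(7897)) = 13

bits = ceil(log2(7897)) = ceil(12.9471) = 13 bits


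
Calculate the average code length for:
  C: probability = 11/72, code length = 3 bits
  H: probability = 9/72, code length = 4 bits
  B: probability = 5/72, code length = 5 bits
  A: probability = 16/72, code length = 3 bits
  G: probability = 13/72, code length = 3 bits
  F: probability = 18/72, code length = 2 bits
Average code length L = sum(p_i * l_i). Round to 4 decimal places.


Weighted contributions p_i * l_i:
  C: (11/72) * 3 = 33/72
  H: (9/72) * 4 = 36/72
  B: (5/72) * 5 = 25/72
  A: (16/72) * 3 = 48/72
  G: (13/72) * 3 = 39/72
  F: (18/72) * 2 = 36/72
Sum = (33 + 36 + 25 + 48 + 39 + 36)/72 = 217/72

L = 217/72 = 3.0139 bits/symbol


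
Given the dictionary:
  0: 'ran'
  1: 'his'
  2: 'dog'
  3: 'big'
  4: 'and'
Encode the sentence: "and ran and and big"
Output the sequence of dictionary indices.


Look up each word in the dictionary:
  'and' -> 4
  'ran' -> 0
  'and' -> 4
  'and' -> 4
  'big' -> 3

Encoded: [4, 0, 4, 4, 3]


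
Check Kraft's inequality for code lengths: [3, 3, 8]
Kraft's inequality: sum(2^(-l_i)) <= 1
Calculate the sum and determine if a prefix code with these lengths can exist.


Sum = 2^(-3) + 2^(-3) + 2^(-8)
    = 0.125 + 0.125 + 0.00390625
    = 65/256 = 0.25390625
Since 0.25390625 <= 1, Kraft's inequality IS satisfied.
A prefix code with these lengths CAN exist.

Kraft sum = 0.25390625. Satisfied.


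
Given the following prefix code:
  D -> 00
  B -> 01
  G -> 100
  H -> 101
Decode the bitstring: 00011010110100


Decoding step by step:
Bits 00 -> D
Bits 01 -> B
Bits 101 -> H
Bits 01 -> B
Bits 101 -> H
Bits 00 -> D


Decoded message: DBHBHD


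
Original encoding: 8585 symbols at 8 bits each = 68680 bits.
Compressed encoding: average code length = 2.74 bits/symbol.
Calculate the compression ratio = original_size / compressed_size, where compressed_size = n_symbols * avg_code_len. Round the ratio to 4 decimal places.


original_size = n_symbols * orig_bits = 8585 * 8 = 68680 bits
compressed_size = n_symbols * avg_code_len = 8585 * 2.74 = 23522.9 bits
ratio = original_size / compressed_size = 68680 / 23522.9 = 2.9197

Compression ratio = 2.9197


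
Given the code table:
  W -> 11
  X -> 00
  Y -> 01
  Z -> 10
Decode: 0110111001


Decoding:
01 -> Y
10 -> Z
11 -> W
10 -> Z
01 -> Y


Result: YZWZY


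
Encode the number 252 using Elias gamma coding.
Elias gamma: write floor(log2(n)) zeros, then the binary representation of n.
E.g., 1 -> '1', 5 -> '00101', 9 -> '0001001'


num_bits = floor(log2(252)) + 1 = 8
leading_zeros = num_bits - 1 = 7
binary(252) = 11111100

Elias gamma(252) = '0000000' + '11111100' = 000000011111100 (15 bits)


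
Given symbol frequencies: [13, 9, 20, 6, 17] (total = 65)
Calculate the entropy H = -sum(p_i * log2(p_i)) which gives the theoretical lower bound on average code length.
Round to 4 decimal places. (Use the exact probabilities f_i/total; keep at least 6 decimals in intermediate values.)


Per-symbol terms -p_i * log2(p_i) with p_i = f_i/65:
  p = 13/65 = 0.200000: log2(p) = -2.321928, -p*log2(p) = 0.464386
  p = 9/65 = 0.138462: log2(p) = -2.852443, -p*log2(p) = 0.394954
  p = 20/65 = 0.307692: log2(p) = -1.700440, -p*log2(p) = 0.523212
  p = 6/65 = 0.092308: log2(p) = -3.437405, -p*log2(p) = 0.317299
  p = 17/65 = 0.261538: log2(p) = -1.934905, -p*log2(p) = 0.506052
H = 0.464386 + 0.394954 + 0.523212 + 0.317299 + 0.506052 = 2.205903

H = 2.2059 bits/symbol


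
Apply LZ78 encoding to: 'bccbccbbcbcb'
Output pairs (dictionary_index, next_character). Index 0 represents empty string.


LZ78 encoding steps:
Dictionary: {0: ''}
Step 1: w='' (idx 0), next='b' -> output (0, 'b'), add 'b' as idx 1
Step 2: w='' (idx 0), next='c' -> output (0, 'c'), add 'c' as idx 2
Step 3: w='c' (idx 2), next='b' -> output (2, 'b'), add 'cb' as idx 3
Step 4: w='c' (idx 2), next='c' -> output (2, 'c'), add 'cc' as idx 4
Step 5: w='b' (idx 1), next='b' -> output (1, 'b'), add 'bb' as idx 5
Step 6: w='cb' (idx 3), next='c' -> output (3, 'c'), add 'cbc' as idx 6
Step 7: w='b' (idx 1), end of input -> output (1, '')


Encoded: [(0, 'b'), (0, 'c'), (2, 'b'), (2, 'c'), (1, 'b'), (3, 'c'), (1, '')]


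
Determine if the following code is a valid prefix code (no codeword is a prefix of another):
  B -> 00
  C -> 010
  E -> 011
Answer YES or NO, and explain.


Checking each pair (does one codeword prefix another?):
  B='00' vs C='010': no prefix
  B='00' vs E='011': no prefix
  C='010' vs B='00': no prefix
  C='010' vs E='011': no prefix
  E='011' vs B='00': no prefix
  E='011' vs C='010': no prefix
No violation found over all pairs.

YES -- this is a valid prefix code. No codeword is a prefix of any other codeword.


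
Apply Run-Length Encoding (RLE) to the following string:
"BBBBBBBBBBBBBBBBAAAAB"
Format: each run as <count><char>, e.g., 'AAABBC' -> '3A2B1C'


Scanning runs left to right:
  i=0: run of 'B' x 16 -> '16B'
  i=16: run of 'A' x 4 -> '4A'
  i=20: run of 'B' x 1 -> '1B'

RLE = 16B4A1B


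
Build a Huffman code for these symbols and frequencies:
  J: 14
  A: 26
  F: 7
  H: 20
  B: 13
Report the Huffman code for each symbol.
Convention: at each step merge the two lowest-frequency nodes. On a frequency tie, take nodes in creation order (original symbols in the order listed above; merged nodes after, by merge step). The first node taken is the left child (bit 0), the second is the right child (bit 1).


Huffman tree construction:
Step 1: Merge F(7) + B(13) = 20
Step 2: Merge J(14) + H(20) = 34
Step 3: Merge (F+B)(20) + A(26) = 46
Step 4: Merge (J+H)(34) + ((F+B)+A)(46) = 80
Read each symbol's code off the tree from the root (left child = 0, right child = 1).

Codes:
  J: 00 (length 2)
  A: 11 (length 2)
  F: 100 (length 3)
  H: 01 (length 2)
  B: 101 (length 3)
Average code length: 180/80 = 2.2500 bits/symbol


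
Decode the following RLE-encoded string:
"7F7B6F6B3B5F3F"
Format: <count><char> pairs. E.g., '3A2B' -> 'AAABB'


Expanding each <count><char> pair:
  7F -> 'FFFFFFF'
  7B -> 'BBBBBBB'
  6F -> 'FFFFFF'
  6B -> 'BBBBBB'
  3B -> 'BBB'
  5F -> 'FFFFF'
  3F -> 'FFF'

Decoded = FFFFFFFBBBBBBBFFFFFFBBBBBBBBBFFFFFFFF


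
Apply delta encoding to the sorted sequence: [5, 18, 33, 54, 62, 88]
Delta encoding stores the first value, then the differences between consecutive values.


First value: 5
Deltas:
  18 - 5 = 13
  33 - 18 = 15
  54 - 33 = 21
  62 - 54 = 8
  88 - 62 = 26


Delta encoded: [5, 13, 15, 21, 8, 26]


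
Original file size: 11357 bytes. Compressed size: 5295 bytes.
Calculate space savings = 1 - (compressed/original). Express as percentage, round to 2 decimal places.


ratio = compressed/original = 5295/11357 = 0.466232
savings = 1 - ratio = 1 - 0.466232 = 0.533768
as a percentage: 0.533768 * 100 = 53.38%

Space savings = 1 - 5295/11357 = 53.38%


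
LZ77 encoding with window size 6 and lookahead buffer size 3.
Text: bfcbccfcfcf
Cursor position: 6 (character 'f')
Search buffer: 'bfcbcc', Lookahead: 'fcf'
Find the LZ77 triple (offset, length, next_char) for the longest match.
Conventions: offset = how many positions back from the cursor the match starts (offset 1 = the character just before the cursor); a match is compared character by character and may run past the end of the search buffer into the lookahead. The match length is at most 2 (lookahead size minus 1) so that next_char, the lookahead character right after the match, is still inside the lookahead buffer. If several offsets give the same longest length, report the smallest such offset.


Try each offset into the search buffer:
  offset=1 (pos 5, char 'c'): match length 0
  offset=2 (pos 4, char 'c'): match length 0
  offset=3 (pos 3, char 'b'): match length 0
  offset=4 (pos 2, char 'c'): match length 0
  offset=5 (pos 1, char 'f'): match length 2
  offset=6 (pos 0, char 'b'): match length 0
Longest match has length 2 at offset 5.
next_char = character at position 6 + 2 = 8 -> 'f'

Best match: offset=5, length=2 (matching 'fc' starting at position 1)
LZ77 triple: (5, 2, 'f')


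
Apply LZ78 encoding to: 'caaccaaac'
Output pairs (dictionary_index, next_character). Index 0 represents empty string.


LZ78 encoding steps:
Dictionary: {0: ''}
Step 1: w='' (idx 0), next='c' -> output (0, 'c'), add 'c' as idx 1
Step 2: w='' (idx 0), next='a' -> output (0, 'a'), add 'a' as idx 2
Step 3: w='a' (idx 2), next='c' -> output (2, 'c'), add 'ac' as idx 3
Step 4: w='c' (idx 1), next='a' -> output (1, 'a'), add 'ca' as idx 4
Step 5: w='a' (idx 2), next='a' -> output (2, 'a'), add 'aa' as idx 5
Step 6: w='c' (idx 1), end of input -> output (1, '')


Encoded: [(0, 'c'), (0, 'a'), (2, 'c'), (1, 'a'), (2, 'a'), (1, '')]


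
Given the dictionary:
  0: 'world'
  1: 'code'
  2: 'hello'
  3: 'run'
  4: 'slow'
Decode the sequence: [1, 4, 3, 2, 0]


Look up each index in the dictionary:
  1 -> 'code'
  4 -> 'slow'
  3 -> 'run'
  2 -> 'hello'
  0 -> 'world'

Decoded: "code slow run hello world"


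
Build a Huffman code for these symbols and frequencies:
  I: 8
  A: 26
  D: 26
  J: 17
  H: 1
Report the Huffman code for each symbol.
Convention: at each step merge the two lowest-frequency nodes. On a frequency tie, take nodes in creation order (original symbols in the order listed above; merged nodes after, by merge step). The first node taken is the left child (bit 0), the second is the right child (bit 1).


Huffman tree construction:
Step 1: Merge H(1) + I(8) = 9
Step 2: Merge (H+I)(9) + J(17) = 26
Step 3: Merge A(26) + D(26) = 52
Step 4: Merge ((H+I)+J)(26) + (A+D)(52) = 78
Read each symbol's code off the tree from the root (left child = 0, right child = 1).

Codes:
  I: 001 (length 3)
  A: 10 (length 2)
  D: 11 (length 2)
  J: 01 (length 2)
  H: 000 (length 3)
Average code length: 165/78 = 2.1154 bits/symbol


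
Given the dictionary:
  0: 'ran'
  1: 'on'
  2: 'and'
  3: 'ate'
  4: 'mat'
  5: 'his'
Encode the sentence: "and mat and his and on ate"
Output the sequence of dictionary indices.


Look up each word in the dictionary:
  'and' -> 2
  'mat' -> 4
  'and' -> 2
  'his' -> 5
  'and' -> 2
  'on' -> 1
  'ate' -> 3

Encoded: [2, 4, 2, 5, 2, 1, 3]


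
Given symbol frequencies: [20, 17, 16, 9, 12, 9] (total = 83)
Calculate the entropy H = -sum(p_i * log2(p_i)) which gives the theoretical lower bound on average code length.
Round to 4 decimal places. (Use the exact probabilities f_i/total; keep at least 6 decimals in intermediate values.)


Per-symbol terms -p_i * log2(p_i) with p_i = f_i/83:
  p = 20/83 = 0.240964: log2(p) = -2.053111, -p*log2(p) = 0.494726
  p = 17/83 = 0.204819: log2(p) = -2.287577, -p*log2(p) = 0.468540
  p = 16/83 = 0.192771: log2(p) = -2.375039, -p*log2(p) = 0.457839
  p = 9/83 = 0.108434: log2(p) = -3.205114, -p*log2(p) = 0.347543
  p = 12/83 = 0.144578: log2(p) = -2.790077, -p*log2(p) = 0.403385
  p = 9/83 = 0.108434: log2(p) = -3.205114, -p*log2(p) = 0.347543
H = 0.494726 + 0.468540 + 0.457839 + 0.347543 + 0.403385 + 0.347543 = 2.519576

H = 2.5196 bits/symbol


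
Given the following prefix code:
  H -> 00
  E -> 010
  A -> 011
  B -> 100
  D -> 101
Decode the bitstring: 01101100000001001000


Decoding step by step:
Bits 011 -> A
Bits 011 -> A
Bits 00 -> H
Bits 00 -> H
Bits 00 -> H
Bits 010 -> E
Bits 010 -> E
Bits 00 -> H


Decoded message: AAHHHEEH


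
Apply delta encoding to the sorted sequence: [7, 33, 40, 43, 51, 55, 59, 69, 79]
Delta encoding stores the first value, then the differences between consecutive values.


First value: 7
Deltas:
  33 - 7 = 26
  40 - 33 = 7
  43 - 40 = 3
  51 - 43 = 8
  55 - 51 = 4
  59 - 55 = 4
  69 - 59 = 10
  79 - 69 = 10


Delta encoded: [7, 26, 7, 3, 8, 4, 4, 10, 10]


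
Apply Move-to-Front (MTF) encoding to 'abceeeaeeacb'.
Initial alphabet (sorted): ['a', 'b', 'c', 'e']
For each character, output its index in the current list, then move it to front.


MTF encoding:
'a': index 0 in ['a', 'b', 'c', 'e'] -> ['a', 'b', 'c', 'e']
'b': index 1 in ['a', 'b', 'c', 'e'] -> ['b', 'a', 'c', 'e']
'c': index 2 in ['b', 'a', 'c', 'e'] -> ['c', 'b', 'a', 'e']
'e': index 3 in ['c', 'b', 'a', 'e'] -> ['e', 'c', 'b', 'a']
'e': index 0 in ['e', 'c', 'b', 'a'] -> ['e', 'c', 'b', 'a']
'e': index 0 in ['e', 'c', 'b', 'a'] -> ['e', 'c', 'b', 'a']
'a': index 3 in ['e', 'c', 'b', 'a'] -> ['a', 'e', 'c', 'b']
'e': index 1 in ['a', 'e', 'c', 'b'] -> ['e', 'a', 'c', 'b']
'e': index 0 in ['e', 'a', 'c', 'b'] -> ['e', 'a', 'c', 'b']
'a': index 1 in ['e', 'a', 'c', 'b'] -> ['a', 'e', 'c', 'b']
'c': index 2 in ['a', 'e', 'c', 'b'] -> ['c', 'a', 'e', 'b']
'b': index 3 in ['c', 'a', 'e', 'b'] -> ['b', 'c', 'a', 'e']


Output: [0, 1, 2, 3, 0, 0, 3, 1, 0, 1, 2, 3]


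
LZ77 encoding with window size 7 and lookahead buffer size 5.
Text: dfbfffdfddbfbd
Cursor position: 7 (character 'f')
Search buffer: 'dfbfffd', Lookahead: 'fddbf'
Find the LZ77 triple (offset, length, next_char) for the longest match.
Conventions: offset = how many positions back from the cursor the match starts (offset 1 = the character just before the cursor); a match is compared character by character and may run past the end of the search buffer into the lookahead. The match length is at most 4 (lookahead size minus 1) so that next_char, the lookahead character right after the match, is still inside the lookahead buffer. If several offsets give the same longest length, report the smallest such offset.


Try each offset into the search buffer:
  offset=1 (pos 6, char 'd'): match length 0
  offset=2 (pos 5, char 'f'): match length 2
  offset=3 (pos 4, char 'f'): match length 1
  offset=4 (pos 3, char 'f'): match length 1
  offset=5 (pos 2, char 'b'): match length 0
  offset=6 (pos 1, char 'f'): match length 1
  offset=7 (pos 0, char 'd'): match length 0
Longest match has length 2 at offset 2.
next_char = character at position 7 + 2 = 9 -> 'd'

Best match: offset=2, length=2 (matching 'fd' starting at position 5)
LZ77 triple: (2, 2, 'd')


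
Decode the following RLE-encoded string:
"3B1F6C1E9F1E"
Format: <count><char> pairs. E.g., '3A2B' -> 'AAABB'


Expanding each <count><char> pair:
  3B -> 'BBB'
  1F -> 'F'
  6C -> 'CCCCCC'
  1E -> 'E'
  9F -> 'FFFFFFFFF'
  1E -> 'E'

Decoded = BBBFCCCCCCEFFFFFFFFFE


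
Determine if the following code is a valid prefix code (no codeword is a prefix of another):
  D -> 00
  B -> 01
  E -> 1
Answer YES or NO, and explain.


Checking each pair (does one codeword prefix another?):
  D='00' vs B='01': no prefix
  D='00' vs E='1': no prefix
  B='01' vs D='00': no prefix
  B='01' vs E='1': no prefix
  E='1' vs D='00': no prefix
  E='1' vs B='01': no prefix
No violation found over all pairs.

YES -- this is a valid prefix code. No codeword is a prefix of any other codeword.


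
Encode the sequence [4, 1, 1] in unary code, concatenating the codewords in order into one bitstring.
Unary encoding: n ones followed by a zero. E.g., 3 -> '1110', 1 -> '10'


Encode each number as n ones followed by a terminating 0:
  4 -> 11110 (5 bits)
  1 -> 10 (2 bits)
  1 -> 10 (2 bits)
Total length = 5 + 2 + 2 = 9 bits.

Unary([4, 1, 1]) = 111101010 (9 bits)


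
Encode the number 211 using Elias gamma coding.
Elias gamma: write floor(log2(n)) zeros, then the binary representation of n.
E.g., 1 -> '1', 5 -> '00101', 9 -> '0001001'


num_bits = floor(log2(211)) + 1 = 8
leading_zeros = num_bits - 1 = 7
binary(211) = 11010011

Elias gamma(211) = '0000000' + '11010011' = 000000011010011 (15 bits)


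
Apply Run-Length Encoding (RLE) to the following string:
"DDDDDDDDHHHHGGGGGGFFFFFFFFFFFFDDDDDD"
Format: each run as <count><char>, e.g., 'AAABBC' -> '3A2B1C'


Scanning runs left to right:
  i=0: run of 'D' x 8 -> '8D'
  i=8: run of 'H' x 4 -> '4H'
  i=12: run of 'G' x 6 -> '6G'
  i=18: run of 'F' x 12 -> '12F'
  i=30: run of 'D' x 6 -> '6D'

RLE = 8D4H6G12F6D


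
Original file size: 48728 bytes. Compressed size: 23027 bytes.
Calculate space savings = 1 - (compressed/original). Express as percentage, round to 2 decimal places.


ratio = compressed/original = 23027/48728 = 0.472562
savings = 1 - ratio = 1 - 0.472562 = 0.527438
as a percentage: 0.527438 * 100 = 52.74%

Space savings = 1 - 23027/48728 = 52.74%


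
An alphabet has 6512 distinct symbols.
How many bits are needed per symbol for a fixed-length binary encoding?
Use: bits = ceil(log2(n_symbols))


log2(6512) = 12.6689
Bracket: 2^12 = 4096 < 6512 <= 2^13 = 8192
So ceil(log2(6512)) = 13

bits = ceil(log2(6512)) = ceil(12.6689) = 13 bits


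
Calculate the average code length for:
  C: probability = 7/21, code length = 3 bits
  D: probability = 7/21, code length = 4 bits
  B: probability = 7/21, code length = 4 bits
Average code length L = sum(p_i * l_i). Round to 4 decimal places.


Weighted contributions p_i * l_i:
  C: (7/21) * 3 = 21/21
  D: (7/21) * 4 = 28/21
  B: (7/21) * 4 = 28/21
Sum = (21 + 28 + 28)/21 = 77/21

L = 77/21 = 3.6667 bits/symbol


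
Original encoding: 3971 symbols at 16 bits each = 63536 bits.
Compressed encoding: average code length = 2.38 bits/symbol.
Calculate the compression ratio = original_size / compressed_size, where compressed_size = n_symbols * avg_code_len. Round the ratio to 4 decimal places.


original_size = n_symbols * orig_bits = 3971 * 16 = 63536 bits
compressed_size = n_symbols * avg_code_len = 3971 * 2.38 = 9450.98 bits
ratio = original_size / compressed_size = 63536 / 9450.98 = 6.7227

Compression ratio = 6.7227


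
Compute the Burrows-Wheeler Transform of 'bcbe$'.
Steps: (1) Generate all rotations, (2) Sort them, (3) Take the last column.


Rotations (sorted):
  0: $bcbe -> last char: e
  1: bcbe$ -> last char: $
  2: be$bc -> last char: c
  3: cbe$b -> last char: b
  4: e$bcb -> last char: b


BWT = e$cbb


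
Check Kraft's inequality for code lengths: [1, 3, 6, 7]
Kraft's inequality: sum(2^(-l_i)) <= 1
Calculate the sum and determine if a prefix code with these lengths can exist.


Sum = 2^(-1) + 2^(-3) + 2^(-6) + 2^(-7)
    = 0.5 + 0.125 + 0.015625 + 0.0078125
    = 83/128 = 0.6484375
Since 0.6484375 <= 1, Kraft's inequality IS satisfied.
A prefix code with these lengths CAN exist.

Kraft sum = 0.6484375. Satisfied.


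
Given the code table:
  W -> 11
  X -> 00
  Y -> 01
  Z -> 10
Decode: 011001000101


Decoding:
01 -> Y
10 -> Z
01 -> Y
00 -> X
01 -> Y
01 -> Y


Result: YZYXYY


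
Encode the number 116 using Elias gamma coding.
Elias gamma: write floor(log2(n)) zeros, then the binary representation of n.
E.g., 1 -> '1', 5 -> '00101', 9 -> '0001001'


num_bits = floor(log2(116)) + 1 = 7
leading_zeros = num_bits - 1 = 6
binary(116) = 1110100

Elias gamma(116) = '000000' + '1110100' = 0000001110100 (13 bits)


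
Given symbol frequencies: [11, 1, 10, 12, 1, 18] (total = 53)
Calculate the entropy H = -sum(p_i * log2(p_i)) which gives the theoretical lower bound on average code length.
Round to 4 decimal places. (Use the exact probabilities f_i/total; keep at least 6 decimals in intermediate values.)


Per-symbol terms -p_i * log2(p_i) with p_i = f_i/53:
  p = 11/53 = 0.207547: log2(p) = -2.268489, -p*log2(p) = 0.470818
  p = 1/53 = 0.018868: log2(p) = -5.727920, -p*log2(p) = 0.108074
  p = 10/53 = 0.188679: log2(p) = -2.405992, -p*log2(p) = 0.453961
  p = 12/53 = 0.226415: log2(p) = -2.142958, -p*log2(p) = 0.485198
  p = 1/53 = 0.018868: log2(p) = -5.727920, -p*log2(p) = 0.108074
  p = 18/53 = 0.339623: log2(p) = -1.557995, -p*log2(p) = 0.529131
H = 0.470818 + 0.108074 + 0.453961 + 0.485198 + 0.108074 + 0.529131 = 2.155256

H = 2.1553 bits/symbol


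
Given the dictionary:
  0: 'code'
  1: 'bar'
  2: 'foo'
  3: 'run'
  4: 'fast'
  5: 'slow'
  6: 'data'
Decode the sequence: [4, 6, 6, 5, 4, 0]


Look up each index in the dictionary:
  4 -> 'fast'
  6 -> 'data'
  6 -> 'data'
  5 -> 'slow'
  4 -> 'fast'
  0 -> 'code'

Decoded: "fast data data slow fast code"


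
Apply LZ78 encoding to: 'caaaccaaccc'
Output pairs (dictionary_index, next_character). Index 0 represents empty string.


LZ78 encoding steps:
Dictionary: {0: ''}
Step 1: w='' (idx 0), next='c' -> output (0, 'c'), add 'c' as idx 1
Step 2: w='' (idx 0), next='a' -> output (0, 'a'), add 'a' as idx 2
Step 3: w='a' (idx 2), next='a' -> output (2, 'a'), add 'aa' as idx 3
Step 4: w='c' (idx 1), next='c' -> output (1, 'c'), add 'cc' as idx 4
Step 5: w='aa' (idx 3), next='c' -> output (3, 'c'), add 'aac' as idx 5
Step 6: w='cc' (idx 4), end of input -> output (4, '')


Encoded: [(0, 'c'), (0, 'a'), (2, 'a'), (1, 'c'), (3, 'c'), (4, '')]


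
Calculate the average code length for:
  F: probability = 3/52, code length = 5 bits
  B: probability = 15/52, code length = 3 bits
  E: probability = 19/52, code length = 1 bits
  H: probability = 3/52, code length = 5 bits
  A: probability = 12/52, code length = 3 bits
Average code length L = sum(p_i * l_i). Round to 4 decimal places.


Weighted contributions p_i * l_i:
  F: (3/52) * 5 = 15/52
  B: (15/52) * 3 = 45/52
  E: (19/52) * 1 = 19/52
  H: (3/52) * 5 = 15/52
  A: (12/52) * 3 = 36/52
Sum = (15 + 45 + 19 + 15 + 36)/52 = 130/52

L = 130/52 = 2.5000 bits/symbol


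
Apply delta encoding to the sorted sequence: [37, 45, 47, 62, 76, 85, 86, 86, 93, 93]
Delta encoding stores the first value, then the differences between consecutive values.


First value: 37
Deltas:
  45 - 37 = 8
  47 - 45 = 2
  62 - 47 = 15
  76 - 62 = 14
  85 - 76 = 9
  86 - 85 = 1
  86 - 86 = 0
  93 - 86 = 7
  93 - 93 = 0


Delta encoded: [37, 8, 2, 15, 14, 9, 1, 0, 7, 0]


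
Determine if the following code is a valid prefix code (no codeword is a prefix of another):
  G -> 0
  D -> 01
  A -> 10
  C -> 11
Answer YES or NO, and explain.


Checking each pair (does one codeword prefix another?):
  G='0' vs D='01': prefix -- VIOLATION

NO -- this is NOT a valid prefix code. G (0) is a prefix of D (01).


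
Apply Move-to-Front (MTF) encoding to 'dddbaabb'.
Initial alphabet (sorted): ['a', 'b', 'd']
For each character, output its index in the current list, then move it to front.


MTF encoding:
'd': index 2 in ['a', 'b', 'd'] -> ['d', 'a', 'b']
'd': index 0 in ['d', 'a', 'b'] -> ['d', 'a', 'b']
'd': index 0 in ['d', 'a', 'b'] -> ['d', 'a', 'b']
'b': index 2 in ['d', 'a', 'b'] -> ['b', 'd', 'a']
'a': index 2 in ['b', 'd', 'a'] -> ['a', 'b', 'd']
'a': index 0 in ['a', 'b', 'd'] -> ['a', 'b', 'd']
'b': index 1 in ['a', 'b', 'd'] -> ['b', 'a', 'd']
'b': index 0 in ['b', 'a', 'd'] -> ['b', 'a', 'd']


Output: [2, 0, 0, 2, 2, 0, 1, 0]


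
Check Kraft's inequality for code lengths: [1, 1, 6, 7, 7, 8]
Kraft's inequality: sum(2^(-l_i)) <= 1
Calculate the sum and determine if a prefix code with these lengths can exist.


Sum = 2^(-1) + 2^(-1) + 2^(-6) + 2^(-7) + 2^(-7) + 2^(-8)
    = 0.5 + 0.5 + 0.015625 + 0.0078125 + 0.0078125 + 0.00390625
    = 265/256 = 1.03515625
Since 1.03515625 > 1, Kraft's inequality is NOT satisfied.
A prefix code with these lengths CANNOT exist.

Kraft sum = 1.03515625. Not satisfied.
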